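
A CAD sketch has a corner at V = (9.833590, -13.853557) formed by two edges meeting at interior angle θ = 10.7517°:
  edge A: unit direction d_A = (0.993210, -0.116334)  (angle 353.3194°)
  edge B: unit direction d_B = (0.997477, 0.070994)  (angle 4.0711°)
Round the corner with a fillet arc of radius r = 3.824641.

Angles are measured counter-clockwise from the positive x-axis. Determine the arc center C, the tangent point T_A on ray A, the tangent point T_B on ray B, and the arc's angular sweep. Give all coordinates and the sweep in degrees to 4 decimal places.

bisector direction at 358.6952° = (0.999741,-0.022770)
center distance |VC| = r/sin(θ/2) = 3.824641/sin(5.3758°) = 40.822873
C = V + |VC|·bis = (50.6459,-14.7831)
T_A = V + ((C−V)·d_A)·d_A = V + 40.6433·d_A = (50.2009,-18.5818)
T_B = V + ((C−V)·d_B)·d_B = V + 40.6433·d_B = (50.3744,-10.9681)
sweep = 180° − θ = 169.2483°

center=(50.6459,-14.7831) T_A=(50.2009,-18.5818) T_B=(50.3744,-10.9681) sweep=169.2483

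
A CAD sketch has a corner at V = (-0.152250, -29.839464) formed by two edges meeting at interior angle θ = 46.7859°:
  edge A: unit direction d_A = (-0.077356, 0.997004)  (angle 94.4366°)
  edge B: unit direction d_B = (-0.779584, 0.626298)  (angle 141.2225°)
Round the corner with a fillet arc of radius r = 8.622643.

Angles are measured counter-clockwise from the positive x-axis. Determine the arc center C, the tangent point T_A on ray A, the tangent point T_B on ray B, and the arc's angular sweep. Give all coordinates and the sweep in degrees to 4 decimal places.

center=(-10.2910,-10.6337) T_A=(-1.6941,-9.9667) T_B=(-15.6913,-17.3558) sweep=133.2141

bisector direction at 117.8295° = (-0.466843,0.884340)
center distance |VC| = r/sin(θ/2) = 8.622643/sin(23.3929°) = 21.717591
C = V + |VC|·bis = (-10.2910,-10.6337)
T_A = V + ((C−V)·d_A)·d_A = V + 19.9325·d_A = (-1.6941,-9.9667)
T_B = V + ((C−V)·d_B)·d_B = V + 19.9325·d_B = (-15.6913,-17.3558)
sweep = 180° − θ = 133.2141°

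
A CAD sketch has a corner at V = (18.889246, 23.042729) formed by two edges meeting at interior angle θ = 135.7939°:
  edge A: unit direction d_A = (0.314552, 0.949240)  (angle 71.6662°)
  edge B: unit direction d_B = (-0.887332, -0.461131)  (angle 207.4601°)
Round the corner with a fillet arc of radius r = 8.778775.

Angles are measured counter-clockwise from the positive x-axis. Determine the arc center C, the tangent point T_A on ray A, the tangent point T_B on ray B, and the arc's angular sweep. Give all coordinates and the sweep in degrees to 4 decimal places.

bisector direction at 139.5632° = (-0.761121,0.648610)
center distance |VC| = r/sin(θ/2) = 8.778775/sin(67.8970°) = 9.475114
C = V + |VC|·bis = (11.6775,29.1884)
T_A = V + ((C−V)·d_A)·d_A = V + 3.5652·d_A = (20.0107,26.4270)
T_B = V + ((C−V)·d_B)·d_B = V + 3.5652·d_B = (15.7257,21.3987)
sweep = 180° − θ = 44.2061°

center=(11.6775,29.1884) T_A=(20.0107,26.4270) T_B=(15.7257,21.3987) sweep=44.2061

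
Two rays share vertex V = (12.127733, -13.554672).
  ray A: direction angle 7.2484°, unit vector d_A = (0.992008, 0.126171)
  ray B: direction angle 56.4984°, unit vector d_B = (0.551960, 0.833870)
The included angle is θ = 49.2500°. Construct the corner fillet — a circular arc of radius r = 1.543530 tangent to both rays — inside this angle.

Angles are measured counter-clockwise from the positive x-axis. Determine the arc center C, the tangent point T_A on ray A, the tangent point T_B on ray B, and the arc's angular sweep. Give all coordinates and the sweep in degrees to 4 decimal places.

center=(15.2736,-11.5986) T_A=(15.4683,-13.1298) T_B=(13.9864,-10.7466) sweep=130.7500

bisector direction at 31.8734° = (0.849217,0.528044)
center distance |VC| = r/sin(θ/2) = 1.543530/sin(24.6250°) = 3.704376
C = V + |VC|·bis = (15.2736,-11.5986)
T_A = V + ((C−V)·d_A)·d_A = V + 3.3675·d_A = (15.4683,-13.1298)
T_B = V + ((C−V)·d_B)·d_B = V + 3.3675·d_B = (13.9864,-10.7466)
sweep = 180° − θ = 130.7500°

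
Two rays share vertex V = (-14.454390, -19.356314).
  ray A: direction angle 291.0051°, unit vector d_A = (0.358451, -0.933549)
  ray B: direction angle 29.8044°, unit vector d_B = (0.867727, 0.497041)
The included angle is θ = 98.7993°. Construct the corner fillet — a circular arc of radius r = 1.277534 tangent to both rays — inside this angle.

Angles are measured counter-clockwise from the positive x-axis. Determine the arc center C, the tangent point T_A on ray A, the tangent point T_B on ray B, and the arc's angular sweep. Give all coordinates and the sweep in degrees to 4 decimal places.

center=(-12.8692,-19.9206) T_A=(-14.0619,-20.3785) T_B=(-13.5042,-18.8121) sweep=81.2007

bisector direction at 340.4048° = (0.942085,-0.335373)
center distance |VC| = r/sin(θ/2) = 1.277534/sin(49.3997°) = 1.682588
C = V + |VC|·bis = (-12.8692,-19.9206)
T_A = V + ((C−V)·d_A)·d_A = V + 1.0950·d_A = (-14.0619,-20.3785)
T_B = V + ((C−V)·d_B)·d_B = V + 1.0950·d_B = (-13.5042,-18.8121)
sweep = 180° − θ = 81.2007°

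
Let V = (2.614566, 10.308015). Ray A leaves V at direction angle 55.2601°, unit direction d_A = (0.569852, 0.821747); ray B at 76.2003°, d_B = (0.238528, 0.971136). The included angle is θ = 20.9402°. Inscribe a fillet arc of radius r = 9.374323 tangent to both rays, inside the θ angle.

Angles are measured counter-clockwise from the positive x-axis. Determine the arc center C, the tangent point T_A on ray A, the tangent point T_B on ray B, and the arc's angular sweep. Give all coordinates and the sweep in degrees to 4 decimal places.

bisector direction at 65.7302° = (0.411034,0.911620)
center distance |VC| = r/sin(θ/2) = 9.374323/sin(10.4701°) = 51.585956
C = V + |VC|·bis = (23.8181,57.3348)
T_A = V + ((C−V)·d_A)·d_A = V + 50.7270·d_A = (31.5215,51.9928)
T_B = V + ((C−V)·d_B)·d_B = V + 50.7270·d_B = (14.7144,59.5708)
sweep = 180° − θ = 159.0598°

center=(23.8181,57.3348) T_A=(31.5215,51.9928) T_B=(14.7144,59.5708) sweep=159.0598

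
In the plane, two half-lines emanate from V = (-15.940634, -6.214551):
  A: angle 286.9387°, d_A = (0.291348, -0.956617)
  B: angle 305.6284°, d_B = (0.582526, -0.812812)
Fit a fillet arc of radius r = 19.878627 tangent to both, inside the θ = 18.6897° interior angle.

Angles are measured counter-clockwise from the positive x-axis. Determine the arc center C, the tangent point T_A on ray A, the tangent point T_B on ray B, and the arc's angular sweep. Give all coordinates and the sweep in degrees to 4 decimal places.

center=(38.2701,-115.9809) T_A=(19.2538,-121.7725) T_B=(54.4277,-104.4011) sweep=161.3103

bisector direction at 296.2836° = (0.442814,-0.896614)
center distance |VC| = r/sin(θ/2) = 19.878627/sin(9.3448°) = 122.423233
C = V + |VC|·bis = (38.2701,-115.9809)
T_A = V + ((C−V)·d_A)·d_A = V + 120.7985·d_A = (19.2538,-121.7725)
T_B = V + ((C−V)·d_B)·d_B = V + 120.7985·d_B = (54.4277,-104.4011)
sweep = 180° − θ = 161.3103°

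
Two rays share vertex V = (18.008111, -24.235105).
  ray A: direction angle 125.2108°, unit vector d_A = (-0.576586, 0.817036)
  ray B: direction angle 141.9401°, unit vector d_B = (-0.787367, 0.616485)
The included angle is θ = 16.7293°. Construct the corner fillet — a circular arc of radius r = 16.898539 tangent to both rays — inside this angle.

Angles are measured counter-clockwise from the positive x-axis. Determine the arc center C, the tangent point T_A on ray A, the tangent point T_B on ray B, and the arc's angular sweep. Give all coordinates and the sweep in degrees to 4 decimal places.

center=(-62.0641,59.9212) T_A=(-48.2574,69.6647) T_B=(-72.4818,46.6158) sweep=163.2707

bisector direction at 133.5755° = (-0.689309,0.724467)
center distance |VC| = r/sin(θ/2) = 16.898539/sin(8.3646°) = 116.163000
C = V + |VC|·bis = (-62.0641,59.9212)
T_A = V + ((C−V)·d_A)·d_A = V + 114.9273·d_A = (-48.2574,69.6647)
T_B = V + ((C−V)·d_B)·d_B = V + 114.9273·d_B = (-72.4818,46.6158)
sweep = 180° − θ = 163.2707°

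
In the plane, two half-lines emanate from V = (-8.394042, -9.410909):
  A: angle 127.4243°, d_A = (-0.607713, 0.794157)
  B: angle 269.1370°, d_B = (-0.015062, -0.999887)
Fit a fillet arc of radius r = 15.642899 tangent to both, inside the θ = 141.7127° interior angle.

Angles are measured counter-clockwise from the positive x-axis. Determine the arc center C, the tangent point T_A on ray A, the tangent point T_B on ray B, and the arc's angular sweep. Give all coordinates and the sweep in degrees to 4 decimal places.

center=(-24.1170,-14.6049) T_A=(-11.6940,-5.0985) T_B=(-8.4758,-14.8405) sweep=38.2873

bisector direction at 198.2807° = (-0.949531,-0.313672)
center distance |VC| = r/sin(θ/2) = 15.642899/sin(70.8564°) = 16.558600
C = V + |VC|·bis = (-24.1170,-14.6049)
T_A = V + ((C−V)·d_A)·d_A = V + 5.4302·d_A = (-11.6940,-5.0985)
T_B = V + ((C−V)·d_B)·d_B = V + 5.4302·d_B = (-8.4758,-14.8405)
sweep = 180° − θ = 38.2873°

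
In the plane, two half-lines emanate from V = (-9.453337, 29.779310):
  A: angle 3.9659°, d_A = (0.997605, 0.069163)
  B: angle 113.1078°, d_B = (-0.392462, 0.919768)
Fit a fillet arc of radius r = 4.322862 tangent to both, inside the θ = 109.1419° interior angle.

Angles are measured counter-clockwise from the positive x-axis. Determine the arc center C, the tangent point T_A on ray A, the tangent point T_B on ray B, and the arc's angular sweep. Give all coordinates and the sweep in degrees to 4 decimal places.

bisector direction at 58.5369° = (0.521950,0.852976)
center distance |VC| = r/sin(θ/2) = 4.322862/sin(54.5710°) = 5.305206
C = V + |VC|·bis = (-6.6843,34.3045)
T_A = V + ((C−V)·d_A)·d_A = V + 3.0754·d_A = (-6.3853,29.9920)
T_B = V + ((C−V)·d_B)·d_B = V + 3.0754·d_B = (-10.6603,32.6080)
sweep = 180° − θ = 70.8581°

center=(-6.6843,34.3045) T_A=(-6.3853,29.9920) T_B=(-10.6603,32.6080) sweep=70.8581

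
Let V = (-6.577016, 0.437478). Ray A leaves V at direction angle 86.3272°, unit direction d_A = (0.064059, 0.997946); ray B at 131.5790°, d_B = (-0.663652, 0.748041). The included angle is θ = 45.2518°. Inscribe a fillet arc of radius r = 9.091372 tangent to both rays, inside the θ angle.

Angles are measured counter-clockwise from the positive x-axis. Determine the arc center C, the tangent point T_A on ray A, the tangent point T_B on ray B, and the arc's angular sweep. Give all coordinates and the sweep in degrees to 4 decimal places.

center=(-14.2524,22.7879) T_A=(-5.1797,22.2055) T_B=(-21.0531,16.7544) sweep=134.7482

bisector direction at 108.9531° = (-0.324794,0.945785)
center distance |VC| = r/sin(θ/2) = 9.091372/sin(22.6259°) = 23.631593
C = V + |VC|·bis = (-14.2524,22.7879)
T_A = V + ((C−V)·d_A)·d_A = V + 21.8128·d_A = (-5.1797,22.2055)
T_B = V + ((C−V)·d_B)·d_B = V + 21.8128·d_B = (-21.0531,16.7544)
sweep = 180° − θ = 134.7482°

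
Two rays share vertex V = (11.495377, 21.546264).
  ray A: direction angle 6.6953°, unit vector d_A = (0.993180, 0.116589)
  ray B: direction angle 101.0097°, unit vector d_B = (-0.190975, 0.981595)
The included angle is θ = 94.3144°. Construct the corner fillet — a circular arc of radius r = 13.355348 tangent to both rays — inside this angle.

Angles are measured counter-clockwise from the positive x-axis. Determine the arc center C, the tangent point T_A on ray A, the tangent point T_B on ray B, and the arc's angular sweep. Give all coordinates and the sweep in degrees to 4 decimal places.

center=(22.2396,36.2546) T_A=(23.7966,22.9903) T_B=(9.1300,33.7040) sweep=85.6856

bisector direction at 53.8525° = (0.589866,0.807501)
center distance |VC| = r/sin(θ/2) = 13.355348/sin(47.1572°) = 18.214601
C = V + |VC|·bis = (22.2396,36.2546)
T_A = V + ((C−V)·d_A)·d_A = V + 12.3857·d_A = (23.7966,22.9903)
T_B = V + ((C−V)·d_B)·d_B = V + 12.3857·d_B = (9.1300,33.7040)
sweep = 180° − θ = 85.6856°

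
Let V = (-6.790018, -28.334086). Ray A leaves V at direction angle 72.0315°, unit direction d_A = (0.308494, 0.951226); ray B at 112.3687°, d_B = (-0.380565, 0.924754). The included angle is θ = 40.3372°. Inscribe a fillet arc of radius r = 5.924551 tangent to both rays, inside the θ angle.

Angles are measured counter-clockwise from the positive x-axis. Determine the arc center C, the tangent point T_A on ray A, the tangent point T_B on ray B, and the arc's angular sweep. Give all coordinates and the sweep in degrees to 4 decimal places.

center=(-7.4497,-11.1634) T_A=(-1.8141,-12.9911) T_B=(-12.9284,-13.4181) sweep=139.6628

bisector direction at 92.2001° = (-0.038390,0.999263)
center distance |VC| = r/sin(θ/2) = 5.924551/sin(20.1686°) = 17.183379
C = V + |VC|·bis = (-7.4497,-11.1634)
T_A = V + ((C−V)·d_A)·d_A = V + 16.1297·d_A = (-1.8141,-12.9911)
T_B = V + ((C−V)·d_B)·d_B = V + 16.1297·d_B = (-12.9284,-13.4181)
sweep = 180° − θ = 139.6628°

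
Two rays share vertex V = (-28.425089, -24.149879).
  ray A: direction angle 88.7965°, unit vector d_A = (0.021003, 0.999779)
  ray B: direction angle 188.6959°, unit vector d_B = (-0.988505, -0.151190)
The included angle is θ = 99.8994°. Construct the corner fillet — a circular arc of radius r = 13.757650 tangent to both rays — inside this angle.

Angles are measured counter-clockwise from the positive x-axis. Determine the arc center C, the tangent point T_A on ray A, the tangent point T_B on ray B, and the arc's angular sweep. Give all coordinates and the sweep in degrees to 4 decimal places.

bisector direction at 138.7462° = (-0.751796,0.659396)
center distance |VC| = r/sin(θ/2) = 13.757650/sin(49.9497°) = 17.972583
C = V + |VC|·bis = (-41.9368,-12.2988)
T_A = V + ((C−V)·d_A)·d_A = V + 11.5646·d_A = (-28.1822,-12.5878)
T_B = V + ((C−V)·d_B)·d_B = V + 11.5646·d_B = (-39.8568,-25.8983)
sweep = 180° − θ = 80.1006°

center=(-41.9368,-12.2988) T_A=(-28.1822,-12.5878) T_B=(-39.8568,-25.8983) sweep=80.1006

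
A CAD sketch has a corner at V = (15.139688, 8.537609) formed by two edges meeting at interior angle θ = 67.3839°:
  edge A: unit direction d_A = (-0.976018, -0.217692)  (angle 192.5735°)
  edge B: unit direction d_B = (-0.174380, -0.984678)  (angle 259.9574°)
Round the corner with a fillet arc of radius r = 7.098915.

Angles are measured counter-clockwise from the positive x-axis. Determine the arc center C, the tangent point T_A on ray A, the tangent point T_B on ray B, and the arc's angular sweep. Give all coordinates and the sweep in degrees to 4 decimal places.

bisector direction at 226.2654° = (-0.691318,-0.722550)
center distance |VC| = r/sin(θ/2) = 7.098915/sin(33.6919°) = 12.797120
C = V + |VC|·bis = (6.2928,-0.7090)
T_A = V + ((C−V)·d_A)·d_A = V + 10.6476·d_A = (4.7474,6.2197)
T_B = V + ((C−V)·d_B)·d_B = V + 10.6476·d_B = (13.2830,-1.9469)
sweep = 180° − θ = 112.6161°

center=(6.2928,-0.7090) T_A=(4.7474,6.2197) T_B=(13.2830,-1.9469) sweep=112.6161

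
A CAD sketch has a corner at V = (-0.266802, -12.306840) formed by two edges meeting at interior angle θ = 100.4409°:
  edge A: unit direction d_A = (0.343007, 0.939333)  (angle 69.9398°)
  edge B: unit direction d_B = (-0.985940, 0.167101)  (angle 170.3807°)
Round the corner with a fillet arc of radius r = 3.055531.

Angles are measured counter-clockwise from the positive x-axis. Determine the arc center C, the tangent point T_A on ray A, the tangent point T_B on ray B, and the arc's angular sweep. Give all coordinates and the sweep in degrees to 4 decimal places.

bisector direction at 120.1603° = (-0.502420,0.864624)
center distance |VC| = r/sin(θ/2) = 3.055531/sin(50.2204°) = 3.975906
C = V + |VC|·bis = (-2.2644,-8.8692)
T_A = V + ((C−V)·d_A)·d_A = V + 2.5439·d_A = (0.6058,-9.9172)
T_B = V + ((C−V)·d_B)·d_B = V + 2.5439·d_B = (-2.7750,-11.8817)
sweep = 180° − θ = 79.5591°

center=(-2.2644,-8.8692) T_A=(0.6058,-9.9172) T_B=(-2.7750,-11.8817) sweep=79.5591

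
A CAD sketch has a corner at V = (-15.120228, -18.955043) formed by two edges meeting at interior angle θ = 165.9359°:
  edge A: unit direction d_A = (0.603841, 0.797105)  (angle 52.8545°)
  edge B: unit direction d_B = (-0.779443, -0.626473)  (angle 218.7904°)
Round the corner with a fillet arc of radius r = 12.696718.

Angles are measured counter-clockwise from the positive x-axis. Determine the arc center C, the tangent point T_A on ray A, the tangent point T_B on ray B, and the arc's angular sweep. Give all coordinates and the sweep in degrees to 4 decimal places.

center=(-24.2951,-10.0398) T_A=(-14.1745,-17.7066) T_B=(-16.3410,-19.9362) sweep=14.0641

bisector direction at 135.8225° = (-0.717184,0.696884)
center distance |VC| = r/sin(θ/2) = 12.696718/sin(82.9680°) = 12.792949
C = V + |VC|·bis = (-24.2951,-10.0398)
T_A = V + ((C−V)·d_A)·d_A = V + 1.5662·d_A = (-14.1745,-17.7066)
T_B = V + ((C−V)·d_B)·d_B = V + 1.5662·d_B = (-16.3410,-19.9362)
sweep = 180° − θ = 14.0641°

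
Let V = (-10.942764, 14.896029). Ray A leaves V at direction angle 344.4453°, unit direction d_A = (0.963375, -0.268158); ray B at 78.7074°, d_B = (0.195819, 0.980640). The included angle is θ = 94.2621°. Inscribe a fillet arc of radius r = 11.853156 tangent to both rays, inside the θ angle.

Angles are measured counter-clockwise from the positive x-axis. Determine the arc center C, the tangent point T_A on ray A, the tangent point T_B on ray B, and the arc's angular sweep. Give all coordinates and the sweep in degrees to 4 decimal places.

bisector direction at 31.5763° = (0.851943,0.523634)
center distance |VC| = r/sin(θ/2) = 11.853156/sin(47.1311°) = 16.172693
C = V + |VC|·bis = (2.8355,23.3646)
T_A = V + ((C−V)·d_A)·d_A = V + 11.0027·d_A = (-0.3431,11.9456)
T_B = V + ((C−V)·d_B)·d_B = V + 11.0027·d_B = (-8.7882,25.6857)
sweep = 180° − θ = 85.7379°

center=(2.8355,23.3646) T_A=(-0.3431,11.9456) T_B=(-8.7882,25.6857) sweep=85.7379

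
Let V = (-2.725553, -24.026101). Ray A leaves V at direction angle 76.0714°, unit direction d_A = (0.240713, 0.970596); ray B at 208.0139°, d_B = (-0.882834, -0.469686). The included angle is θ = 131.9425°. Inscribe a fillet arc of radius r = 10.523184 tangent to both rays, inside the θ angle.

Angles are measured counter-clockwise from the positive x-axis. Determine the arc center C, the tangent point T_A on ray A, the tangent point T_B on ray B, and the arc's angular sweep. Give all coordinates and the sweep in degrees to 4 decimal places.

bisector direction at 142.0427° = (-0.788469,0.615075)
center distance |VC| = r/sin(θ/2) = 10.523184/sin(65.9712°) = 11.521634
C = V + |VC|·bis = (-11.8100,-16.9394)
T_A = V + ((C−V)·d_A)·d_A = V + 4.6916·d_A = (-1.5962,-19.4725)
T_B = V + ((C−V)·d_B)·d_B = V + 4.6916·d_B = (-6.8674,-26.2297)
sweep = 180° − θ = 48.0575°

center=(-11.8100,-16.9394) T_A=(-1.5962,-19.4725) T_B=(-6.8674,-26.2297) sweep=48.0575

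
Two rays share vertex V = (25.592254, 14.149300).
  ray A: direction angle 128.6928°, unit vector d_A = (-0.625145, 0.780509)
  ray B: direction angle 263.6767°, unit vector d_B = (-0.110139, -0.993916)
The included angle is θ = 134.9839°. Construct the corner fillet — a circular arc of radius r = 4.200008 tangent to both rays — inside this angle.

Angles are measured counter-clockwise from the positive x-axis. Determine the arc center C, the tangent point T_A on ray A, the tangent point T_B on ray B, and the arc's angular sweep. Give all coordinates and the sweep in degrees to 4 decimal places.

bisector direction at 196.1848° = (-0.960368,-0.278736)
center distance |VC| = r/sin(θ/2) = 4.200008/sin(67.4920°) = 4.546321
C = V + |VC|·bis = (21.2261,12.8821)
T_A = V + ((C−V)·d_A)·d_A = V + 1.7404·d_A = (24.5043,15.5077)
T_B = V + ((C−V)·d_B)·d_B = V + 1.7404·d_B = (25.4006,12.4195)
sweep = 180° − θ = 45.0161°

center=(21.2261,12.8821) T_A=(24.5043,15.5077) T_B=(25.4006,12.4195) sweep=45.0161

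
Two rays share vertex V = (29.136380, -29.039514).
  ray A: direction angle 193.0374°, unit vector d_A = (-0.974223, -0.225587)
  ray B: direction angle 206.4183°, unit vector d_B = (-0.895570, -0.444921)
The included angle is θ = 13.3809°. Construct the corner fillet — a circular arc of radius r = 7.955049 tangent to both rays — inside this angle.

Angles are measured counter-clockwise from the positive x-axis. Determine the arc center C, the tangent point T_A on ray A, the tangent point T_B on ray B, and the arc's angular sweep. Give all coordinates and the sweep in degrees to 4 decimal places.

bisector direction at 199.7278° = (-0.941307,-0.337553)
center distance |VC| = r/sin(θ/2) = 7.955049/sin(6.6905°) = 68.280638
C = V + |VC|·bis = (-35.1366,-52.0878)
T_A = V + ((C−V)·d_A)·d_A = V + 67.8157·d_A = (-36.9312,-44.3378)
T_B = V + ((C−V)·d_B)·d_B = V + 67.8157·d_B = (-31.5973,-59.2121)
sweep = 180° − θ = 166.6191°

center=(-35.1366,-52.0878) T_A=(-36.9312,-44.3378) T_B=(-31.5973,-59.2121) sweep=166.6191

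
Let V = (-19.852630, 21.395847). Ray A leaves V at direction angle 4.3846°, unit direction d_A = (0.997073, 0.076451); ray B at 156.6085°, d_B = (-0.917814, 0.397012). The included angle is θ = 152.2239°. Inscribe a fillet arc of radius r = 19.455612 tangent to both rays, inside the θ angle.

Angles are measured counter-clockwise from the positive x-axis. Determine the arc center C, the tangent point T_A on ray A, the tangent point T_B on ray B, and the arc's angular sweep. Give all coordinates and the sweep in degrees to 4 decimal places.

bisector direction at 80.4965° = (0.165107,0.986276)
center distance |VC| = r/sin(θ/2) = 19.455612/sin(76.1119°) = 20.041494
C = V + |VC|·bis = (-16.5436,41.1623)
T_A = V + ((C−V)·d_A)·d_A = V + 4.8105·d_A = (-15.0562,21.7636)
T_B = V + ((C−V)·d_B)·d_B = V + 4.8105·d_B = (-24.2677,23.3057)
sweep = 180° − θ = 27.7761°

center=(-16.5436,41.1623) T_A=(-15.0562,21.7636) T_B=(-24.2677,23.3057) sweep=27.7761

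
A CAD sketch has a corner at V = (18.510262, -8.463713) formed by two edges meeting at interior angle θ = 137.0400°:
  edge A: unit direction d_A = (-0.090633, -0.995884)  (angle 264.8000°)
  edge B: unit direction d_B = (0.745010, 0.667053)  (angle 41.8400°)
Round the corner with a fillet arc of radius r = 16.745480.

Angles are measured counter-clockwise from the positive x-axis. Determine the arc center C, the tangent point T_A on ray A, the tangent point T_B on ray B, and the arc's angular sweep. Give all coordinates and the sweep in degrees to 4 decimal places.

bisector direction at 333.3200° = (0.893528,-0.449007)
center distance |VC| = r/sin(θ/2) = 16.745480/sin(68.5200°) = 17.995338
C = V + |VC|·bis = (34.5896,-16.5437)
T_A = V + ((C−V)·d_A)·d_A = V + 6.5895·d_A = (17.9130,-15.0261)
T_B = V + ((C−V)·d_B)·d_B = V + 6.5895·d_B = (23.4195,-4.0682)
sweep = 180° − θ = 42.9600°

center=(34.5896,-16.5437) T_A=(17.9130,-15.0261) T_B=(23.4195,-4.0682) sweep=42.9600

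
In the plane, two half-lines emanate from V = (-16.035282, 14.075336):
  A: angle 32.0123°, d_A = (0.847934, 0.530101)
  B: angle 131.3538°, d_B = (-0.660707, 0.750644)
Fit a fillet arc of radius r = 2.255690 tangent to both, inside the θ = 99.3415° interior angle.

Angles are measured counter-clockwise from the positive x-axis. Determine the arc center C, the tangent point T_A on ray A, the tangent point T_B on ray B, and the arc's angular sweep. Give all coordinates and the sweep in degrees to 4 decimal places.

bisector direction at 81.6831° = (0.144649,0.989483)
center distance |VC| = r/sin(θ/2) = 2.255690/sin(49.6707°) = 2.958910
C = V + |VC|·bis = (-15.6073,17.0031)
T_A = V + ((C−V)·d_A)·d_A = V + 1.9149·d_A = (-14.4115,15.0905)
T_B = V + ((C−V)·d_B)·d_B = V + 1.9149·d_B = (-17.3005,15.5128)
sweep = 180° − θ = 80.6585°

center=(-15.6073,17.0031) T_A=(-14.4115,15.0905) T_B=(-17.3005,15.5128) sweep=80.6585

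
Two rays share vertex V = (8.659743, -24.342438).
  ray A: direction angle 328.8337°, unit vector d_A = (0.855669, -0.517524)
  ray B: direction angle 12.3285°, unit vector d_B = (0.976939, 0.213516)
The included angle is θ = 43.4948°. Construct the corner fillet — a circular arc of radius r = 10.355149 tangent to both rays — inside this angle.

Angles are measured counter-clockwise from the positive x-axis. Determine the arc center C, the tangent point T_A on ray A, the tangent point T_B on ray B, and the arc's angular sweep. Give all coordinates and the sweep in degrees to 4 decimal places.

bisector direction at 350.5811° = (0.986518,-0.163651)
center distance |VC| = r/sin(θ/2) = 10.355149/sin(21.7474°) = 27.947967
C = V + |VC|·bis = (36.2309,-28.9162)
T_A = V + ((C−V)·d_A)·d_A = V + 25.9588·d_A = (30.8719,-37.7767)
T_B = V + ((C−V)·d_B)·d_B = V + 25.9588·d_B = (34.0199,-18.7998)
sweep = 180° − θ = 136.5052°

center=(36.2309,-28.9162) T_A=(30.8719,-37.7767) T_B=(34.0199,-18.7998) sweep=136.5052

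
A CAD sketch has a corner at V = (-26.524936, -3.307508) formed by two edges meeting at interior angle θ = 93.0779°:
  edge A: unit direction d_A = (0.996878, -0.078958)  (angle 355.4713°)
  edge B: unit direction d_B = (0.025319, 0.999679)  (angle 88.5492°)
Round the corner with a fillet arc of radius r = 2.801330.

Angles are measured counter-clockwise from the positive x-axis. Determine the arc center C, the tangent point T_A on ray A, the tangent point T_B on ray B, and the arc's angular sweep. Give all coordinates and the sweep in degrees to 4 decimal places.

center=(-23.6573,-0.7245) T_A=(-23.8785,-3.5171) T_B=(-26.4577,-0.6536) sweep=86.9221

bisector direction at 42.0102° = (0.743025,0.669264)
center distance |VC| = r/sin(θ/2) = 2.801330/sin(46.5389°) = 3.859420
C = V + |VC|·bis = (-23.6573,-0.7245)
T_A = V + ((C−V)·d_A)·d_A = V + 2.6547·d_A = (-23.8785,-3.5171)
T_B = V + ((C−V)·d_B)·d_B = V + 2.6547·d_B = (-26.4577,-0.6536)
sweep = 180° − θ = 86.9221°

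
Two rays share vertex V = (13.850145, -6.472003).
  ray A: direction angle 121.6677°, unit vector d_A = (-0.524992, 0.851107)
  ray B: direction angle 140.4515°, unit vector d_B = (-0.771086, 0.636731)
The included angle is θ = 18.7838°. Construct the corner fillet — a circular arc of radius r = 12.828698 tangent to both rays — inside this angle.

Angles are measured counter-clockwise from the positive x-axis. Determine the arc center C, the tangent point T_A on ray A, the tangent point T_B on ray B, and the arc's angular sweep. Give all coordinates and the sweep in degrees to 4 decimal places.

center=(-37.7868,52.8048) T_A=(-26.8682,59.5398) T_B=(-45.9552,42.9128) sweep=161.2162

bisector direction at 131.0596° = (-0.656844,0.754027)
center distance |VC| = r/sin(θ/2) = 12.828698/sin(9.3919°) = 78.613727
C = V + |VC|·bis = (-37.7868,52.8048)
T_A = V + ((C−V)·d_A)·d_A = V + 77.5599·d_A = (-26.8682,59.5398)
T_B = V + ((C−V)·d_B)·d_B = V + 77.5599·d_B = (-45.9552,42.9128)
sweep = 180° − θ = 161.2162°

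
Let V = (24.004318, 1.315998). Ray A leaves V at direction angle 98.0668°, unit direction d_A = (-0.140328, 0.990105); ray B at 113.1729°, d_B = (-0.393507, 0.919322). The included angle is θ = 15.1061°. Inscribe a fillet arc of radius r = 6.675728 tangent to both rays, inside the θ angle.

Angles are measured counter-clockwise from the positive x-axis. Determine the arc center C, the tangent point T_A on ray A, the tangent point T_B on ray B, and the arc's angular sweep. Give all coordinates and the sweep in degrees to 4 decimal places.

center=(10.3296,50.2280) T_A=(16.9393,51.1647) T_B=(4.1924,47.6010) sweep=164.8939

bisector direction at 105.6198° = (-0.269253,0.963069)
center distance |VC| = r/sin(θ/2) = 6.675728/sin(7.5530°) = 50.787577
C = V + |VC|·bis = (10.3296,50.2280)
T_A = V + ((C−V)·d_A)·d_A = V + 50.3469·d_A = (16.9393,51.1647)
T_B = V + ((C−V)·d_B)·d_B = V + 50.3469·d_B = (4.1924,47.6010)
sweep = 180° − θ = 164.8939°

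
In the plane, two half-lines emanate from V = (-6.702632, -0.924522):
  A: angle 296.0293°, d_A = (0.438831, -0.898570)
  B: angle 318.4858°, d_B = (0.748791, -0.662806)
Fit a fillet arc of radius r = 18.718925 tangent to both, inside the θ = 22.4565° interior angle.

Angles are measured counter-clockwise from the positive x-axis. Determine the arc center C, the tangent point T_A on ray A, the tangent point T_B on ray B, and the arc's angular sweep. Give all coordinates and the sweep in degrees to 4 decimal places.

bisector direction at 307.2575° = (0.605399,-0.795922)
center distance |VC| = r/sin(θ/2) = 18.718925/sin(11.2282°) = 96.133515
C = V + |VC|·bis = (51.4965,-77.4393)
T_A = V + ((C−V)·d_A)·d_A = V + 94.2934·d_A = (34.6762,-85.6538)
T_B = V + ((C−V)·d_B)·d_B = V + 94.2934·d_B = (63.9035,-63.4228)
sweep = 180° − θ = 157.5435°

center=(51.4965,-77.4393) T_A=(34.6762,-85.6538) T_B=(63.9035,-63.4228) sweep=157.5435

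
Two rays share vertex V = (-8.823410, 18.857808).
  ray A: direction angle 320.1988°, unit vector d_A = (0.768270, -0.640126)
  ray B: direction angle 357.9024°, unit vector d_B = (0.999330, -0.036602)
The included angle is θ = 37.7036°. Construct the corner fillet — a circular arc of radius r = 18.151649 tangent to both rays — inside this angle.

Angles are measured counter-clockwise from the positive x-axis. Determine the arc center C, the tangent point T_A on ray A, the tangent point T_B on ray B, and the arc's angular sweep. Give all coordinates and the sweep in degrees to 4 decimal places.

bisector direction at 339.0506° = (0.933897,-0.357543)
center distance |VC| = r/sin(θ/2) = 18.151649/sin(18.8518°) = 56.175940
C = V + |VC|·bis = (43.6391,-1.2275)
T_A = V + ((C−V)·d_A)·d_A = V + 53.1625·d_A = (32.0198,-15.1729)
T_B = V + ((C−V)·d_B)·d_B = V + 53.1625·d_B = (44.3035,16.9120)
sweep = 180° − θ = 142.2964°

center=(43.6391,-1.2275) T_A=(32.0198,-15.1729) T_B=(44.3035,16.9120) sweep=142.2964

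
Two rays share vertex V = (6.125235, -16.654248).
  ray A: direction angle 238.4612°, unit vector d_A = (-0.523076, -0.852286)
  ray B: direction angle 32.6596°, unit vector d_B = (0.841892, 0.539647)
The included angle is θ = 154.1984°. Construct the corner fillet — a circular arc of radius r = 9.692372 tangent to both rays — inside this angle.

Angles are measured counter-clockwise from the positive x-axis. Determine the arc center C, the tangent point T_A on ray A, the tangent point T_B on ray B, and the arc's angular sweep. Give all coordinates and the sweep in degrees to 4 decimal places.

bisector direction at 315.5604° = (0.713989,-0.700157)
center distance |VC| = r/sin(θ/2) = 9.692372/sin(77.0992°) = 9.943362
C = V + |VC|·bis = (13.2247,-23.6162)
T_A = V + ((C−V)·d_A)·d_A = V + 2.2200·d_A = (4.9640,-18.5463)
T_B = V + ((C−V)·d_B)·d_B = V + 2.2200·d_B = (7.9942,-15.4562)
sweep = 180° − θ = 25.8016°

center=(13.2247,-23.6162) T_A=(4.9640,-18.5463) T_B=(7.9942,-15.4562) sweep=25.8016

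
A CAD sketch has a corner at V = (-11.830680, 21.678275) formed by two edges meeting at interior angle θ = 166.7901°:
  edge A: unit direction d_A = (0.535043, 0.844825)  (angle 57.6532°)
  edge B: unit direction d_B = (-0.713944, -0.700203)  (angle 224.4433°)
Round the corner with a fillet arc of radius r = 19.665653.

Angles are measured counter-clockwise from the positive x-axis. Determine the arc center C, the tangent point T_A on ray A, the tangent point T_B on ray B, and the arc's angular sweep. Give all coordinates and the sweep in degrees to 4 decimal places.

center=(-27.2264,34.1240) T_A=(-10.6123,23.6020) T_B=(-13.4564,20.0838) sweep=13.2099

bisector direction at 141.0482° = (-0.777676,0.628666)
center distance |VC| = r/sin(θ/2) = 19.665653/sin(83.3950°) = 19.797049
C = V + |VC|·bis = (-27.2264,34.1240)
T_A = V + ((C−V)·d_A)·d_A = V + 2.2771·d_A = (-10.6123,23.6020)
T_B = V + ((C−V)·d_B)·d_B = V + 2.2771·d_B = (-13.4564,20.0838)
sweep = 180° − θ = 13.2099°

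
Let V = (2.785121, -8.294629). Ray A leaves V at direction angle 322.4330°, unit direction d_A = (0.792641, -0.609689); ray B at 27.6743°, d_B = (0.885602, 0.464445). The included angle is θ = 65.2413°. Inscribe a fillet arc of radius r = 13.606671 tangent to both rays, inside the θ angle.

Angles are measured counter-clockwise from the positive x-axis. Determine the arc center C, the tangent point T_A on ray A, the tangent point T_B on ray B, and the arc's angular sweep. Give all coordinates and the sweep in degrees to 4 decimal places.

center=(27.9319,-10.4710) T_A=(19.6361,-21.2562) T_B=(21.6124,1.5791) sweep=114.7587

bisector direction at 355.0537° = (0.996276,-0.086223)
center distance |VC| = r/sin(θ/2) = 13.606671/sin(32.6206°) = 25.240804
C = V + |VC|·bis = (27.9319,-10.4710)
T_A = V + ((C−V)·d_A)·d_A = V + 21.2593·d_A = (19.6361,-21.2562)
T_B = V + ((C−V)·d_B)·d_B = V + 21.2593·d_B = (21.6124,1.5791)
sweep = 180° − θ = 114.7587°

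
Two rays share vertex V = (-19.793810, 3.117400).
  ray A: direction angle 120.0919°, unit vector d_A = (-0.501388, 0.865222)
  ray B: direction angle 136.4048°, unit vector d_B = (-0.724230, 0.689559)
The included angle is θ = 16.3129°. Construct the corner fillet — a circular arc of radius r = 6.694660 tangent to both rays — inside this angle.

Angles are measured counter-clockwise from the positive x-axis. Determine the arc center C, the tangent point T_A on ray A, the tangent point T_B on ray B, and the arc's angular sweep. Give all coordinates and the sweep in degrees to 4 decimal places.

bisector direction at 128.2483° = (-0.619071,0.785335)
center distance |VC| = r/sin(θ/2) = 6.694660/sin(8.1564°) = 47.186508
C = V + |VC|·bis = (-49.0056,40.1746)
T_A = V + ((C−V)·d_A)·d_A = V + 46.7092·d_A = (-43.2133,43.5312)
T_B = V + ((C−V)·d_B)·d_B = V + 46.7092·d_B = (-53.6220,35.3261)
sweep = 180° − θ = 163.6871°

center=(-49.0056,40.1746) T_A=(-43.2133,43.5312) T_B=(-53.6220,35.3261) sweep=163.6871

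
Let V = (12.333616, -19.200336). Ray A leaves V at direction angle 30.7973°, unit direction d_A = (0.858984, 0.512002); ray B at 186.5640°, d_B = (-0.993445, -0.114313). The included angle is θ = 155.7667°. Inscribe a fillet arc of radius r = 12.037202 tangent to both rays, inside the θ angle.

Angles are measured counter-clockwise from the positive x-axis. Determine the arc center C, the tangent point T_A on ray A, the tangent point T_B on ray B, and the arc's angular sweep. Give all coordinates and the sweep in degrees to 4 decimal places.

center=(8.3903,-7.5374) T_A=(14.5534,-17.8772) T_B=(9.7663,-19.4957) sweep=24.2333

bisector direction at 108.6806° = (-0.320293,0.947319)
center distance |VC| = r/sin(θ/2) = 12.037202/sin(77.8833°) = 12.311474
C = V + |VC|·bis = (8.3903,-7.5374)
T_A = V + ((C−V)·d_A)·d_A = V + 2.5842·d_A = (14.5534,-17.8772)
T_B = V + ((C−V)·d_B)·d_B = V + 2.5842·d_B = (9.7663,-19.4957)
sweep = 180° − θ = 24.2333°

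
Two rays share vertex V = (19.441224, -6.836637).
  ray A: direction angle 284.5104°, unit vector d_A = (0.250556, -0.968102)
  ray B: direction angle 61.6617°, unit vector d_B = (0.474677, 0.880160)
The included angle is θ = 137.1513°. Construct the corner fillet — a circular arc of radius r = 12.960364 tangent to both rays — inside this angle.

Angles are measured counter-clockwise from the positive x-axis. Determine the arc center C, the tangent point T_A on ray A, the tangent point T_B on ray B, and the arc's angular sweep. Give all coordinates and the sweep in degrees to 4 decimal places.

center=(33.2624,-8.5126) T_A=(20.7154,-11.7599) T_B=(21.8552,-2.3606) sweep=42.8487

bisector direction at 353.0861° = (0.992728,-0.120379)
center distance |VC| = r/sin(θ/2) = 12.960364/sin(68.5756°) = 13.922392
C = V + |VC|·bis = (33.2624,-8.5126)
T_A = V + ((C−V)·d_A)·d_A = V + 5.0855·d_A = (20.7154,-11.7599)
T_B = V + ((C−V)·d_B)·d_B = V + 5.0855·d_B = (21.8552,-2.3606)
sweep = 180° − θ = 42.8487°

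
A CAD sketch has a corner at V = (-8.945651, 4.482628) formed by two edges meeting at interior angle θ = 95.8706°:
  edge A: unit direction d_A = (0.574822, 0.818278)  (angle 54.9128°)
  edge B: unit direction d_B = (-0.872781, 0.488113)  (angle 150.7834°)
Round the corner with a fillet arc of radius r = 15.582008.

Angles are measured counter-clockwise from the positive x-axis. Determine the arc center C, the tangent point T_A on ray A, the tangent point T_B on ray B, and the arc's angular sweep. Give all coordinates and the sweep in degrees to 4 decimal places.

bisector direction at 102.8481° = (-0.222367,0.974963)
center distance |VC| = r/sin(θ/2) = 15.582008/sin(47.9353°) = 20.989014
C = V + |VC|·bis = (-13.6129,24.9461)
T_A = V + ((C−V)·d_A)·d_A = V + 14.0620·d_A = (-0.8625,15.9893)
T_B = V + ((C−V)·d_B)·d_B = V + 14.0620·d_B = (-21.2187,11.3465)
sweep = 180° − θ = 84.1294°

center=(-13.6129,24.9461) T_A=(-0.8625,15.9893) T_B=(-21.2187,11.3465) sweep=84.1294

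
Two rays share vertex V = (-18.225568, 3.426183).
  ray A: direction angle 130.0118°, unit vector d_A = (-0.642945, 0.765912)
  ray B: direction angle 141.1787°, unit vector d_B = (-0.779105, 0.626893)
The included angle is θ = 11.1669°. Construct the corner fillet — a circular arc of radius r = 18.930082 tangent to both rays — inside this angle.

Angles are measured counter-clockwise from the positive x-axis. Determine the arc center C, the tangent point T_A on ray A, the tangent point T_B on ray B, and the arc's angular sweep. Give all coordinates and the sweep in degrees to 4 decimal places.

center=(-157.2242,139.5663) T_A=(-142.7254,151.7373) T_B=(-169.0913,124.8177) sweep=168.8331

bisector direction at 135.5953° = (-0.714415,0.699723)
center distance |VC| = r/sin(θ/2) = 18.930082/sin(5.5835°) = 194.562926
C = V + |VC|·bis = (-157.2242,139.5663)
T_A = V + ((C−V)·d_A)·d_A = V + 193.6398·d_A = (-142.7254,151.7373)
T_B = V + ((C−V)·d_B)·d_B = V + 193.6398·d_B = (-169.0913,124.8177)
sweep = 180° − θ = 168.8331°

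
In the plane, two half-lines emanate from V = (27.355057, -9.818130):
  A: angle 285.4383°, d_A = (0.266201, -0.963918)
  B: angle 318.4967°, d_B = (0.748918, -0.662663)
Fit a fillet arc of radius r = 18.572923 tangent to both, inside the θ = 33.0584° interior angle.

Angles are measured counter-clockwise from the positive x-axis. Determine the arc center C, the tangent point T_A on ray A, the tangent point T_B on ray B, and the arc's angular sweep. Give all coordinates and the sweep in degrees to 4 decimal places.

center=(61.9177,-65.1998) T_A=(44.0149,-70.1439) T_B=(74.2253,-51.2902) sweep=146.9416

bisector direction at 301.9675° = (0.529438,-0.848349)
center distance |VC| = r/sin(θ/2) = 18.572923/sin(16.5292°) = 65.281774
C = V + |VC|·bis = (61.9177,-65.1998)
T_A = V + ((C−V)·d_A)·d_A = V + 62.5840·d_A = (44.0149,-70.1439)
T_B = V + ((C−V)·d_B)·d_B = V + 62.5840·d_B = (74.2253,-51.2902)
sweep = 180° − θ = 146.9416°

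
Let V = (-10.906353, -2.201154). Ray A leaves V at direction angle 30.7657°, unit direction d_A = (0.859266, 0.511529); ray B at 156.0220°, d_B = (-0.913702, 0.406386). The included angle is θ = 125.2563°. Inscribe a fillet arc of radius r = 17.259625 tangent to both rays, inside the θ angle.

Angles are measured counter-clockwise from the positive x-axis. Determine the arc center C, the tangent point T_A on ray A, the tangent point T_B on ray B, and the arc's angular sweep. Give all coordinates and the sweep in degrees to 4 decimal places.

center=(-12.0569,17.2004) T_A=(-3.2281,2.3698) T_B=(-19.0710,1.4302) sweep=54.7437

bisector direction at 93.3939° = (-0.059199,0.998246)
center distance |VC| = r/sin(θ/2) = 17.259625/sin(62.6281°) = 19.435609
C = V + |VC|·bis = (-12.0569,17.2004)
T_A = V + ((C−V)·d_A)·d_A = V + 8.9358·d_A = (-3.2281,2.3698)
T_B = V + ((C−V)·d_B)·d_B = V + 8.9358·d_B = (-19.0710,1.4302)
sweep = 180° − θ = 54.7437°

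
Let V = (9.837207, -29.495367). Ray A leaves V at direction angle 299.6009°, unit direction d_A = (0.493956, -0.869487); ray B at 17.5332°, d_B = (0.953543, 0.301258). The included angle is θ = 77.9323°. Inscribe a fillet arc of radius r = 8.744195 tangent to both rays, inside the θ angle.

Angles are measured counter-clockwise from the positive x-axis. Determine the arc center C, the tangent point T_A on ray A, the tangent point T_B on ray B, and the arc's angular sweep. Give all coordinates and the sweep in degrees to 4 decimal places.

bisector direction at 338.5671° = (0.930846,-0.365412)
center distance |VC| = r/sin(θ/2) = 8.744195/sin(38.9661°) = 13.904810
C = V + |VC|·bis = (22.7804,-34.5764)
T_A = V + ((C−V)·d_A)·d_A = V + 10.8112·d_A = (15.1775,-38.8956)
T_B = V + ((C−V)·d_B)·d_B = V + 10.8112·d_B = (20.1462,-26.2384)
sweep = 180° − θ = 102.0677°

center=(22.7804,-34.5764) T_A=(15.1775,-38.8956) T_B=(20.1462,-26.2384) sweep=102.0677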